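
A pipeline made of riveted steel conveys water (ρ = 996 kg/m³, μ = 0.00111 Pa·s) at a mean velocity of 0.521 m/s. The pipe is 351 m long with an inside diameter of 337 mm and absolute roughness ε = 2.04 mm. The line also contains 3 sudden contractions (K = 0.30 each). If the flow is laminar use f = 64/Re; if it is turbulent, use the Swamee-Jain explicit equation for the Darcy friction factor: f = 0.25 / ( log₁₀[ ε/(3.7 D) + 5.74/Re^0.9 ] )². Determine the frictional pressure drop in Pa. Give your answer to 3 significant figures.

Reynolds number Re = ρVD/μ = 996 · 0.521 · 0.337 / 0.00111 = 1.575e+05.
Re > 4000 → turbulent. Relative roughness ε/D = 0.00204/0.337 = 0.00605. Swamee-Jain: f = 0.25/(log₁₀[0.00605/3.7 + 5.74/1.575e+05^0.9])² = 0.25/(log₁₀[0.00164 + 0.000121])² = 0.25/(-2.755)² = 0.03293.
Total minor-loss coefficient ΣK = 3·0.3 = 0.9.
ΔP = [f·L/D + ΣK]·(ρV²/2) = [0.03293·351/0.337 + 0.9]·(996·0.521²/2) = [34.3 + 0.9]·135.2 = 4758 Pa.

ΔP ≈ 4760 Pa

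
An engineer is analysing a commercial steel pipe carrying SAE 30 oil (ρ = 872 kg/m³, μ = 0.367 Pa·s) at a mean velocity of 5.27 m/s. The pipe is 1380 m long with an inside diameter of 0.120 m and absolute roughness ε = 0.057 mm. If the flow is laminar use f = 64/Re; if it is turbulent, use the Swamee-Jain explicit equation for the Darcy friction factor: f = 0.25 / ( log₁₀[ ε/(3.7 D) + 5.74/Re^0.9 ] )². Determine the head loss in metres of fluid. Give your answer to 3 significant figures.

Reynolds number Re = ρVD/μ = 872 · 5.27 · 0.12 / 0.367 = 1503.
Re < 2300 → laminar flow, so f = 64/Re = 64/1503 = 0.04259 (the turbulent correlation is not needed).
Darcy-Weisbach: ΔP = f(L/D)(ρV²/2) = 0.04259·(1380/0.12)·(872·5.27²/2) = 0.04259·1.15e+04·1.211e+04 = 5.931e+06 Pa.
Head loss h_f = ΔP/(ρg) = 5.931e+06/(872·9.81) = 693 m.

h_f ≈ 693 m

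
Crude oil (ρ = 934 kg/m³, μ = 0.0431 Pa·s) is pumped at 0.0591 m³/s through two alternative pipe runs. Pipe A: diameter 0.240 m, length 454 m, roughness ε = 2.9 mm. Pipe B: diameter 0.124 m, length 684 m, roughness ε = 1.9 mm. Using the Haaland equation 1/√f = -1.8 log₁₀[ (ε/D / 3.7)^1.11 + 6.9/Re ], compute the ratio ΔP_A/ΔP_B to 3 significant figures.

Pipe A: V = Q/A = 0.0591/0.04524 = 1.306 m/s; Re = 6794; ε/D = 0.0121; Haaland → f = 0.0471; ΔP_A = f(L/D)(ρV²/2) = 7.102e+04 Pa.
Pipe B: V = Q/A = 0.0591/0.01208 = 4.894 m/s; Re = 1.315e+04; ε/D = 0.0153; Haaland → f = 0.0473; ΔP_B = f(L/D)(ρV²/2) = 2.918e+06 Pa.
ΔP_A/ΔP_B = 7.102e+04/2.918e+06 = 0.0243.

ΔP_A/ΔP_B ≈ 0.0243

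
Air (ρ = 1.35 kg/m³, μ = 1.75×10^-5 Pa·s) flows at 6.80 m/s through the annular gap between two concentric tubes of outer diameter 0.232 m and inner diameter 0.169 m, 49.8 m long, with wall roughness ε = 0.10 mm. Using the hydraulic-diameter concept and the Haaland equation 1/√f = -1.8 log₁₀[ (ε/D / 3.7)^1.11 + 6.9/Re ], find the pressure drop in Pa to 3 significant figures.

Hydraulic diameter D_h = 4A/P = D_o - D_i = 0.232 - 0.169 = 0.063 m.
Re = ρVD_h/μ = 1.35·6.8·0.063/1.75e-05 = 3.305e+04.
ε/D_h = 0.0001/0.063 = 0.00159; Haaland gives 1/√f = -1.8 log₁₀[0.000183+0.000209] = 6.133, so f = 0.02659.
ΔP = f(L/D_h)(ρV²/2) = 0.02659·49.8/0.063·31.21 = 656 Pa.

ΔP ≈ 656 Pa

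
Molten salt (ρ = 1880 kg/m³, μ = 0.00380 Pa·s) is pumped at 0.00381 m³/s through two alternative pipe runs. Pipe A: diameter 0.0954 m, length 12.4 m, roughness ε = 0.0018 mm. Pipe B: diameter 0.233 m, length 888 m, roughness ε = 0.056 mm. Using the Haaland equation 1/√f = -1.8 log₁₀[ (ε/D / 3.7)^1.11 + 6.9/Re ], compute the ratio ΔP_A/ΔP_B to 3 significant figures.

Pipe A: V = Q/A = 0.00381/0.007148 = 0.533 m/s; Re = 2.516e+04; ε/D = 1.89e-05; Haaland → f = 0.02436; ΔP_A = f(L/D)(ρV²/2) = 845.5 Pa.
Pipe B: V = Q/A = 0.00381/0.04264 = 0.08936 m/s; Re = 1.03e+04; ε/D = 0.00024; Haaland → f = 0.03092; ΔP_B = f(L/D)(ρV²/2) = 884.3 Pa.
ΔP_A/ΔP_B = 845.5/884.3 = 0.956.

ΔP_A/ΔP_B ≈ 0.956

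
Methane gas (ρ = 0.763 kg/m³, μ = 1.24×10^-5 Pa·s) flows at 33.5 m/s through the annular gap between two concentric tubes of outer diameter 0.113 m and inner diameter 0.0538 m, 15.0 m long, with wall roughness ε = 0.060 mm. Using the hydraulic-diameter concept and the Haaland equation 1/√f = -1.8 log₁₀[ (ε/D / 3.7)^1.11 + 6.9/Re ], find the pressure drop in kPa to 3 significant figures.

Hydraulic diameter D_h = 4A/P = D_o - D_i = 0.113 - 0.0538 = 0.0592 m.
Re = ρVD_h/μ = 0.763·33.5·0.0592/1.24e-05 = 1.22e+05.
ε/D_h = 6e-05/0.0592 = 0.00101; Haaland gives 1/√f = -1.8 log₁₀[0.000111+5.65e-05] = 6.796, so f = 0.02165.
ΔP = f(L/D_h)(ρV²/2) = 0.02165·15/0.0592·428.1 = 2349 Pa.
ΔP = 2.35 kPa.

ΔP ≈ 2.35 kPa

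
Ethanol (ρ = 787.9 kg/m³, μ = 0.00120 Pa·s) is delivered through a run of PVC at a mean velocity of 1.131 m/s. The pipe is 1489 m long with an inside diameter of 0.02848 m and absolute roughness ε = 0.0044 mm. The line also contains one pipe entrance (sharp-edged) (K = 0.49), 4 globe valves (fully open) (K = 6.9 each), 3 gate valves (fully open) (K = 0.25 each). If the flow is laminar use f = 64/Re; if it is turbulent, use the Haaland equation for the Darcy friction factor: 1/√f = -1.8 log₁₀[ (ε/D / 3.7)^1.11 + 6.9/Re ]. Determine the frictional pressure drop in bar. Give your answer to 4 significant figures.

Reynolds number Re = ρVD/μ = 787.9 · 1.131 · 0.02848 / 0.0012 = 2.115e+04.
Re > 4000 → turbulent. Relative roughness ε/D = 4.4e-06/0.02848 = 0.000154. Haaland: 1/√f = -1.8 log₁₀[(0.000154/3.7)^1.11 + 6.9/2.115e+04] = -1.8 log₁₀[1.38e-05 + 0.000326] = 6.243, so f = 0.02566.
Total minor-loss coefficient ΣK = 1·0.49 + 4·6.9 + 3·0.25 = 28.8.
ΔP = [f·L/D + ΣK]·(ρV²/2) = [0.02566·1489/0.02848 + 28.8]·(787.9·1.131²/2) = [1341 + 28.8]·503.9 = 6.905e+05 Pa.
ΔP = 6.905e+05 Pa = 6.905 bar.

ΔP ≈ 6.905 bar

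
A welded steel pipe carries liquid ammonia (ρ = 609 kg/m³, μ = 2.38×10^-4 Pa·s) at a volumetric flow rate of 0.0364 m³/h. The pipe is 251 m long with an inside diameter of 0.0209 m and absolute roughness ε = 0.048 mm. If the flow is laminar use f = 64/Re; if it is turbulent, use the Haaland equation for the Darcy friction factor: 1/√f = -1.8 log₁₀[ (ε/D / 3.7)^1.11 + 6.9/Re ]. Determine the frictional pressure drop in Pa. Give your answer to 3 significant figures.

ΔP ≈ 129 Pa

Q = 0.0364 m³/h = 0.0364/3600 = 1.011e-05 m³/s.
Cross-sectional area A = πD²/4 = π(0.0209)²/4 = 0.0003431 m²; mean velocity V = Q/A = 1.011e-05/0.0003431 = 0.02947 m/s.
Reynolds number Re = ρVD/μ = 609 · 0.02947 · 0.0209 / 0.000238 = 1576.
Re < 2300 → laminar flow, so f = 64/Re = 64/1576 = 0.0406 (the turbulent correlation is not needed).
Darcy-Weisbach: ΔP = f(L/D)(ρV²/2) = 0.0406·(251/0.0209)·(609·0.02947²/2) = 0.0406·1.201e+04·0.2645 = 129 Pa.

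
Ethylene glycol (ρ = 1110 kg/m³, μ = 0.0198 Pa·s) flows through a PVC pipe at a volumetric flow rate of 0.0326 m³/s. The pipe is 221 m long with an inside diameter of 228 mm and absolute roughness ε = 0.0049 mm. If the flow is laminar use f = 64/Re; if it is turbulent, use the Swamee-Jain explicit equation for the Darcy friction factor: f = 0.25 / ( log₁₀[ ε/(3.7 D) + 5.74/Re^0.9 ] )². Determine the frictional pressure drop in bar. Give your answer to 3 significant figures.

Cross-sectional area A = πD²/4 = π(0.228)²/4 = 0.04083 m²; mean velocity V = Q/A = 0.0326/0.04083 = 0.7985 m/s.
Reynolds number Re = ρVD/μ = 1110 · 0.7985 · 0.228 / 0.0198 = 1.021e+04.
Re > 4000 → turbulent. Relative roughness ε/D = 4.9e-06/0.228 = 2.15e-05. Swamee-Jain: f = 0.25/(log₁₀[2.15e-05/3.7 + 5.74/1.021e+04^0.9])² = 0.25/(log₁₀[5.81e-06 + 0.00142])² = 0.25/(-2.847)² = 0.03084.
Darcy-Weisbach: ΔP = f(L/D)(ρV²/2) = 0.03084·(221/0.228)·(1110·0.7985²/2) = 0.03084·969.3·353.8 = 1.058e+04 Pa.
ΔP = 1.058e+04 Pa = 0.106 bar.

ΔP ≈ 0.106 bar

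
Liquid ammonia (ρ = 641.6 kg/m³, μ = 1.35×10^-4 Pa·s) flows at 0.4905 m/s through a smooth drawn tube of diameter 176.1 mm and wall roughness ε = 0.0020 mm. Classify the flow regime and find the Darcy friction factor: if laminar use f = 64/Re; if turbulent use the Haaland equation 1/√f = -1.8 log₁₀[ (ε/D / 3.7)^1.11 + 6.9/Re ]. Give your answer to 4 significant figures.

f ≈ 0.01365

Re = ρVD/μ = 641.6·0.4905·0.1761/0.000135 = 4.105e+05.
Re > 4000 → turbulent. ε/D = 2e-06/0.1761 = 1.14e-05; Haaland: 1/√f = -1.8 log₁₀[7.6e-07 + 1.68e-05] = 8.56, so f = 0.01365.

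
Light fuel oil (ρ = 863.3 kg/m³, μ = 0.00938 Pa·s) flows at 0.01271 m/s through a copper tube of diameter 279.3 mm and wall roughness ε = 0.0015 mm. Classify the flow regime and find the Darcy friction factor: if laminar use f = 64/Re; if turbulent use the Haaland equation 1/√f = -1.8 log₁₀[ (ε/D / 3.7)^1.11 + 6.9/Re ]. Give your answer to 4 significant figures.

Re = ρVD/μ = 863.3·0.01271·0.2793/0.00938 = 326.7.
Re < 2300 → laminar, so f = 64/Re = 0.1959 (roughness is irrelevant in laminar flow).

f ≈ 0.1959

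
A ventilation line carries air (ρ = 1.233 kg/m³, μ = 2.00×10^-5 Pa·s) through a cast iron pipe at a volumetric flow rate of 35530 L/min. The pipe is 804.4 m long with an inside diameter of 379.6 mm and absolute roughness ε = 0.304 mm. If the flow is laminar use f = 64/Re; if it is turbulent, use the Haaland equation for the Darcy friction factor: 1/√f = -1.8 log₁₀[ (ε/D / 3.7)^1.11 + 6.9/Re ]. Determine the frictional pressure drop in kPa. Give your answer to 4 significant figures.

Q = 35530 L/min = 35530/60000 = 0.5922 m³/s.
Cross-sectional area A = πD²/4 = π(0.3796)²/4 = 0.1132 m²; mean velocity V = Q/A = 0.5922/0.1132 = 5.232 m/s.
Reynolds number Re = ρVD/μ = 1.233 · 5.232 · 0.3796 / 2e-05 = 1.225e+05.
Re > 4000 → turbulent. Relative roughness ε/D = 0.000304/0.3796 = 0.000801. Haaland: 1/√f = -1.8 log₁₀[(0.000801/3.7)^1.11 + 6.9/1.225e+05] = -1.8 log₁₀[8.56e-05 + 5.63e-05] = 6.926, so f = 0.02084.
Darcy-Weisbach: ΔP = f(L/D)(ρV²/2) = 0.02084·(804.4/0.3796)·(1.233·5.232²/2) = 0.02084·2119·16.88 = 745.5 Pa.
ΔP = 745.5 Pa = 0.7455 kPa.

ΔP ≈ 0.7455 kPa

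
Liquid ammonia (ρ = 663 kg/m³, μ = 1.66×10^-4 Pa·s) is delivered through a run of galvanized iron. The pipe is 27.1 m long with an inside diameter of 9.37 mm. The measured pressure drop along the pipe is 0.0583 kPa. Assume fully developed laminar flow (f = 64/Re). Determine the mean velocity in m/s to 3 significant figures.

For laminar flow, f = 64/Re with Re = ρVD/μ, so Darcy-Weisbach reduces to ΔP = 32μLV/D². Solving for V: V = ΔP·D²/(32μL) = 58.3·(0.00937)²/(32·0.000166·27.1) = 0.03556 m/s.
Check: Re = ρVD/μ = 663·0.03556·0.00937/0.000166 = 1331 < 2300, so the laminar assumption holds.

V ≈ 0.0356 m/s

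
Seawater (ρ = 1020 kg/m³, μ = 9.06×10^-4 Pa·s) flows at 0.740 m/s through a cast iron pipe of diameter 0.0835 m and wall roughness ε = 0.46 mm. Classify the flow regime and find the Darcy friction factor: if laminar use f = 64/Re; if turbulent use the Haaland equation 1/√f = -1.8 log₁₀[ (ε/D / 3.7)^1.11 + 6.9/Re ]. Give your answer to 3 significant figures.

Re = ρVD/μ = 1020·0.74·0.0835/0.000906 = 6.956e+04.
Re > 4000 → turbulent. ε/D = 0.00046/0.0835 = 0.00551; Haaland: 1/√f = -1.8 log₁₀[0.000728 + 9.92e-05] = 5.549, so f = 0.03248.

f ≈ 0.0325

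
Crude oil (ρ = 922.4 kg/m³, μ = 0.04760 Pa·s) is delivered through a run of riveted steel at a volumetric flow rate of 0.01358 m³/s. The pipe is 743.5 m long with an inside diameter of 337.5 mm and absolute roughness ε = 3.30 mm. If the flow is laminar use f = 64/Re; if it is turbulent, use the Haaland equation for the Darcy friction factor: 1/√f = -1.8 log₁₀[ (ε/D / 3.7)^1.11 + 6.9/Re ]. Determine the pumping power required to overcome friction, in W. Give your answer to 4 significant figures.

Cross-sectional area A = πD²/4 = π(0.3375)²/4 = 0.08946 m²; mean velocity V = Q/A = 0.01358/0.08946 = 0.1518 m/s.
Reynolds number Re = ρVD/μ = 922.4 · 0.1518 · 0.3375 / 0.0476 = 992.8.
Re < 2300 → laminar flow, so f = 64/Re = 64/992.8 = 0.06447 (the turbulent correlation is not needed).
Darcy-Weisbach: ΔP = f(L/D)(ρV²/2) = 0.06447·(743.5/0.3375)·(922.4·0.1518²/2) = 0.06447·2203·10.63 = 1509 Pa.
Pumping power P = QΔP = 0.01358·1509 = 20.495 W = 20.50 W.

P ≈ 20.50 W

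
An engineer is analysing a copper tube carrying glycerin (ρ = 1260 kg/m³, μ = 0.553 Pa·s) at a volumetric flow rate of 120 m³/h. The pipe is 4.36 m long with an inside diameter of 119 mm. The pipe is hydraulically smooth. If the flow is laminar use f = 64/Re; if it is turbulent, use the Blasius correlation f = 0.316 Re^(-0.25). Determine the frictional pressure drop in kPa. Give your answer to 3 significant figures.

ΔP ≈ 16.3 kPa

Q = 120 m³/h = 120/3600 = 0.03333 m³/s.
Cross-sectional area A = πD²/4 = π(0.119)²/4 = 0.01112 m²; mean velocity V = Q/A = 0.03333/0.01112 = 2.997 m/s.
Reynolds number Re = ρVD/μ = 1260 · 2.997 · 0.119 / 0.553 = 812.6.
Re < 2300 → laminar flow, so f = 64/Re = 64/812.6 = 0.07876 (the turbulent correlation is not needed).
Darcy-Weisbach: ΔP = f(L/D)(ρV²/2) = 0.07876·(4.36/0.119)·(1260·2.997²/2) = 0.07876·36.64·5659 = 1.633e+04 Pa.
ΔP = 1.633e+04 Pa = 16.3 kPa.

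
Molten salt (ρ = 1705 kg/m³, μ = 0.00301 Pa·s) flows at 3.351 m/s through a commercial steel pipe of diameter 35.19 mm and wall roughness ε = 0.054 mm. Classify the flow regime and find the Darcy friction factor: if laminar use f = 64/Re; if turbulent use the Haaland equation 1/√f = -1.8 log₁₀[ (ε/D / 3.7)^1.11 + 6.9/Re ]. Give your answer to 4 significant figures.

Re = ρVD/μ = 1705·3.351·0.03519/0.00301 = 6.68e+04.
Re > 4000 → turbulent. ε/D = 5.4e-05/0.03519 = 0.00153; Haaland: 1/√f = -1.8 log₁₀[0.000176 + 0.000103] = 6.397, so f = 0.02444.

f ≈ 0.02444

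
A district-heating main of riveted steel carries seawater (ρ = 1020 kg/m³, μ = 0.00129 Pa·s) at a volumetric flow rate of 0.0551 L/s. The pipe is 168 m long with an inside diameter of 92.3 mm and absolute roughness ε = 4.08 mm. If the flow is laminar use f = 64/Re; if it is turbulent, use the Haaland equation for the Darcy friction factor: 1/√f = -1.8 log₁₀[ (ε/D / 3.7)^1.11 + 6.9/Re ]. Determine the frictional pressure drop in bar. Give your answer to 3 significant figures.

Q = 0.0551 L/s = 0.0551/1000 = 5.51e-05 m³/s.
Cross-sectional area A = πD²/4 = π(0.0923)²/4 = 0.006691 m²; mean velocity V = Q/A = 5.51e-05/0.006691 = 0.008235 m/s.
Reynolds number Re = ρVD/μ = 1020 · 0.008235 · 0.0923 / 0.00129 = 601.
Re < 2300 → laminar flow, so f = 64/Re = 64/601 = 0.1065 (the turbulent correlation is not needed).
Darcy-Weisbach: ΔP = f(L/D)(ρV²/2) = 0.1065·(168/0.0923)·(1020·0.008235²/2) = 0.1065·1820·0.03458 = 6.704 Pa.
ΔP = 6.704 Pa = 6.70×10^-5 bar.

ΔP ≈ 6.70×10^-5 bar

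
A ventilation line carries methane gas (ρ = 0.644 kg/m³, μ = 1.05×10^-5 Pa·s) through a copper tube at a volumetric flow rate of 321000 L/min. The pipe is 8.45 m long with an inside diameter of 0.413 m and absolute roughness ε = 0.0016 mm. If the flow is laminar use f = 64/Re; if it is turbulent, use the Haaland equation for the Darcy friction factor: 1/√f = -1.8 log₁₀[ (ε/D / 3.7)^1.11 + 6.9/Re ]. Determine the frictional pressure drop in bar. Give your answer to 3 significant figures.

ΔP ≈ 0.00122 bar

Q = 321000 L/min = 321000/60000 = 5.35 m³/s.
Cross-sectional area A = πD²/4 = π(0.413)²/4 = 0.134 m²; mean velocity V = Q/A = 5.35/0.134 = 39.94 m/s.
Reynolds number Re = ρVD/μ = 0.644 · 39.94 · 0.413 / 1.05e-05 = 1.012e+06.
Re > 4000 → turbulent. Relative roughness ε/D = 1.6e-06/0.413 = 3.87e-06. Haaland: 1/√f = -1.8 log₁₀[(3.87e-06/3.7)^1.11 + 6.9/1.012e+06] = -1.8 log₁₀[2.3e-07 + 6.82e-06] = 9.273, so f = 0.01163.
Darcy-Weisbach: ΔP = f(L/D)(ρV²/2) = 0.01163·(8.45/0.413)·(0.644·39.94²/2) = 0.01163·20.46·513.6 = 122.2 Pa.
ΔP = 122.2 Pa = 0.00122 bar.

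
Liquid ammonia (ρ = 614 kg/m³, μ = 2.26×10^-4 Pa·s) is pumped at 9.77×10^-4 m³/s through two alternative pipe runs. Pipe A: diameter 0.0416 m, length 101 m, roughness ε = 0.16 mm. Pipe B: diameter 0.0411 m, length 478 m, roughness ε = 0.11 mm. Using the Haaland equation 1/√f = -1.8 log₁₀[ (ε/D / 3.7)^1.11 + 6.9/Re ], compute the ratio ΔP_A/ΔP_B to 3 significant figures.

ΔP_A/ΔP_B ≈ 0.217

Pipe A: V = Q/A = 0.000977/0.001359 = 0.7188 m/s; Re = 8.124e+04; ε/D = 0.00385; Haaland → f = 0.02937; ΔP_A = f(L/D)(ρV²/2) = 1.131e+04 Pa.
Pipe B: V = Q/A = 0.000977/0.001327 = 0.7364 m/s; Re = 8.223e+04; ε/D = 0.00268; Haaland → f = 0.02691; ΔP_B = f(L/D)(ρV²/2) = 5.21e+04 Pa.
ΔP_A/ΔP_B = 1.131e+04/5.21e+04 = 0.217.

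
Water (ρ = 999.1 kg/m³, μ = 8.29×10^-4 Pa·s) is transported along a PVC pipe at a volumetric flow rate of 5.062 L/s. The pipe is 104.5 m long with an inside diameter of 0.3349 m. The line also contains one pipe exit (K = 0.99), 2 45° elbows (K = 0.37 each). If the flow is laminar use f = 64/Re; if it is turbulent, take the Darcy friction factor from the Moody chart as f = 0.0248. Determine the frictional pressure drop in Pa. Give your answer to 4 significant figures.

Q = 5.062 L/s = 5.062/1000 = 0.005062 m³/s.
Cross-sectional area A = πD²/4 = π(0.3349)²/4 = 0.08809 m²; mean velocity V = Q/A = 0.005062/0.08809 = 0.05746 m/s.
Reynolds number Re = ρVD/μ = 999.1 · 0.05746 · 0.3349 / 0.000829 = 2.319e+04.
Re > 4000 → turbulent; use the Moody-chart value f = 0.0248.
Total minor-loss coefficient ΣK = 1·0.99 + 2·0.37 = 1.73.
ΔP = [f·L/D + ΣK]·(ρV²/2) = [0.0248·104.5/0.3349 + 1.73]·(999.1·0.05746²/2) = [7.738 + 1.73]·1.65 = 15.62 Pa.

ΔP ≈ 15.62 Pa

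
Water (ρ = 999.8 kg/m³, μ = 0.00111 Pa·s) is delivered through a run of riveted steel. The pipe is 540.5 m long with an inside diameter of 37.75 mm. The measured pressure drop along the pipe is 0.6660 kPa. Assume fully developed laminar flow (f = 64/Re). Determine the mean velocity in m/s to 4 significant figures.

For laminar flow, f = 64/Re with Re = ρVD/μ, so Darcy-Weisbach reduces to ΔP = 32μLV/D². Solving for V: V = ΔP·D²/(32μL) = 666·(0.03775)²/(32·0.00111·540.5) = 0.04944 m/s.
Check: Re = ρVD/μ = 999.8·0.04944·0.03775/0.00111 = 1681 < 2300, so the laminar assumption holds.

V ≈ 0.04944 m/s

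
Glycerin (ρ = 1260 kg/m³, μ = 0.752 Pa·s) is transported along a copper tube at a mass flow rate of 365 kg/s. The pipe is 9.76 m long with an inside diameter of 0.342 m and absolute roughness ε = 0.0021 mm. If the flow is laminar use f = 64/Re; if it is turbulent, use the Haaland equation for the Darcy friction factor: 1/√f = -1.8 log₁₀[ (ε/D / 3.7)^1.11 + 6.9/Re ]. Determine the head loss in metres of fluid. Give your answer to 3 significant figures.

h_f ≈ 0.512 m

A = πD²/4 = π(0.342)²/4 = 0.09186 m²; mean velocity V = ṁ/(ρA) = 365/(1260 · 0.09186) = 3.153 m/s.
Reynolds number Re = ρVD/μ = 1260 · 3.153 · 0.342 / 0.752 = 1807.
Re < 2300 → laminar flow, so f = 64/Re = 64/1807 = 0.03542 (the turbulent correlation is not needed).
Darcy-Weisbach: ΔP = f(L/D)(ρV²/2) = 0.03542·(9.76/0.342)·(1260·3.153²/2) = 0.03542·28.54·6265 = 6332 Pa.
Head loss h_f = ΔP/(ρg) = 6332/(1260·9.81) = 0.512 m.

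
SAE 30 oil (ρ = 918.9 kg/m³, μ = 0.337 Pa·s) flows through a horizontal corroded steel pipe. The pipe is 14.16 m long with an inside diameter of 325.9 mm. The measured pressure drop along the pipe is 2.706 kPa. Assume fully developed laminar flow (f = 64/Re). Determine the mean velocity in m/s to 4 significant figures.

V ≈ 1.882 m/s

For laminar flow, f = 64/Re with Re = ρVD/μ, so Darcy-Weisbach reduces to ΔP = 32μLV/D². Solving for V: V = ΔP·D²/(32μL) = 2706·(0.3259)²/(32·0.337·14.16) = 1.882 m/s.
Check: Re = ρVD/μ = 918.9·1.882·0.3259/0.337 = 1673 < 2300, so the laminar assumption holds.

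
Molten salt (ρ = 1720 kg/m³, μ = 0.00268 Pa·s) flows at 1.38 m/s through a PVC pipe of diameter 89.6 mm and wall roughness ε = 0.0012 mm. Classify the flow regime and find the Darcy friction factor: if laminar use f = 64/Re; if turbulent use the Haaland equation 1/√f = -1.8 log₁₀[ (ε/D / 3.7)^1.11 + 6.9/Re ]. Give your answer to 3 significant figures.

f ≈ 0.0188

Re = ρVD/μ = 1720·1.38·0.0896/0.00268 = 7.936e+04.
Re > 4000 → turbulent. ε/D = 1.2e-06/0.0896 = 1.34e-05; Haaland: 1/√f = -1.8 log₁₀[9.12e-07 + 8.69e-05] = 7.301, so f = 0.01876.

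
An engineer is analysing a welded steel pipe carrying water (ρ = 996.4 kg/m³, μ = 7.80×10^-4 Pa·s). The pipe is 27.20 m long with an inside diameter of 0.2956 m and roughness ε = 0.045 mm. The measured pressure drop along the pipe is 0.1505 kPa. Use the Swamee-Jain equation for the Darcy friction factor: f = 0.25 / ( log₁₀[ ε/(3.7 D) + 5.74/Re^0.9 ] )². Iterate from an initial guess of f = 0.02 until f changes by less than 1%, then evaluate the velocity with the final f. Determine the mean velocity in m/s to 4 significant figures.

Rearranging Darcy-Weisbach: V = √(2·ΔP·D/(f·L·ρ)). With ε/D = 4.5e-05/0.2956 = 0.000152, iterate starting from f = 0.02:
  f = 0.02 → V = √(2·150.5·0.2956/(0.02·27.2·996.4)) = 0.4052 m/s; Re = ρVD/μ = 1.53e+05; f → 0.01747
  f = 0.01747 → V = 0.4335 m/s; Re = 1.637e+05; f → 0.01729
  f = 0.01729 → V = 0.4357 m/s; Re = 1.645e+05; f → 0.01728
Converged (Δf/f < 1%). With the final f = 0.01728: V = √(2·150.5·0.2956/(0.01728·27.2·996.4)) = 0.4359 m/s.

V ≈ 0.4359 m/s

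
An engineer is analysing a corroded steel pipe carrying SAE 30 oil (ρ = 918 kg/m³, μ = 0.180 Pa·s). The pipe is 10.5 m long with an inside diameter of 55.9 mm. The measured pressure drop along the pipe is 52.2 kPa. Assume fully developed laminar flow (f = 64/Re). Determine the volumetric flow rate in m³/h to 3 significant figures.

Q ≈ 23.8 m³/h

For laminar flow, f = 64/Re with Re = ρVD/μ, so Darcy-Weisbach reduces to ΔP = 32μLV/D². Solving for V: V = ΔP·D²/(32μL) = 5.22e+04·(0.0559)²/(32·0.18·10.5) = 2.697 m/s.
Check: Re = ρVD/μ = 918·2.697·0.0559/0.18 = 768.9 < 2300, so the laminar assumption holds.
Q = V·A = 2.697·(π/4·0.0559²) = 0.006619 m³/s = 23.8 m³/h.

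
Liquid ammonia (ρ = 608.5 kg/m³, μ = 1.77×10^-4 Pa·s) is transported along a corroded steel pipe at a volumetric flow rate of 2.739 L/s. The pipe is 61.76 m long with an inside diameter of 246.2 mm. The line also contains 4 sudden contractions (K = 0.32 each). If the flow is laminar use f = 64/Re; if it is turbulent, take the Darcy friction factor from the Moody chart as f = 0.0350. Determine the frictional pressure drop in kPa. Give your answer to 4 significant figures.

ΔP ≈ 0.01013 kPa

Q = 2.739 L/s = 2.739/1000 = 0.002739 m³/s.
Cross-sectional area A = πD²/4 = π(0.2462)²/4 = 0.04761 m²; mean velocity V = Q/A = 0.002739/0.04761 = 0.05753 m/s.
Reynolds number Re = ρVD/μ = 608.5 · 0.05753 · 0.2462 / 0.000177 = 4.87e+04.
Re > 4000 → turbulent; use the Moody-chart value f = 0.0350.
Total minor-loss coefficient ΣK = 4·0.32 = 1.28.
ΔP = [f·L/D + ΣK]·(ρV²/2) = [0.035·61.76/0.2462 + 1.28]·(608.5·0.05753²/2) = [8.78 + 1.28]·1.007 = 10.13 Pa.
ΔP = 10.13 Pa = 0.01013 kPa.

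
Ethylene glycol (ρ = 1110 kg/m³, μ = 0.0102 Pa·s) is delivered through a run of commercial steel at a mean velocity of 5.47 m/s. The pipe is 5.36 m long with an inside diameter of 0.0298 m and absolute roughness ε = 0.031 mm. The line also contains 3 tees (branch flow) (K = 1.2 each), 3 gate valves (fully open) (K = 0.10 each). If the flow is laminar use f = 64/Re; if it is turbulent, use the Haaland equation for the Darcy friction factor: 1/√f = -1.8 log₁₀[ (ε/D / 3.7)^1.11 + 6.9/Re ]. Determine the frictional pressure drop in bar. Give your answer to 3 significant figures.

ΔP ≈ 1.50 bar

Reynolds number Re = ρVD/μ = 1110 · 5.47 · 0.0298 / 0.0102 = 1.774e+04.
Re > 4000 → turbulent. Relative roughness ε/D = 3.1e-05/0.0298 = 0.00104. Haaland: 1/√f = -1.8 log₁₀[(0.00104/3.7)^1.11 + 6.9/1.774e+04] = -1.8 log₁₀[0.000114 + 0.000389] = 5.937, so f = 0.02837.
Total minor-loss coefficient ΣK = 3·1.2 + 3·0.1 = 3.9.
ΔP = [f·L/D + ΣK]·(ρV²/2) = [0.02837·5.36/0.0298 + 3.9]·(1110·5.47²/2) = [5.103 + 3.9]·1.661e+04 = 1.495e+05 Pa.
ΔP = 1.495e+05 Pa = 1.50 bar.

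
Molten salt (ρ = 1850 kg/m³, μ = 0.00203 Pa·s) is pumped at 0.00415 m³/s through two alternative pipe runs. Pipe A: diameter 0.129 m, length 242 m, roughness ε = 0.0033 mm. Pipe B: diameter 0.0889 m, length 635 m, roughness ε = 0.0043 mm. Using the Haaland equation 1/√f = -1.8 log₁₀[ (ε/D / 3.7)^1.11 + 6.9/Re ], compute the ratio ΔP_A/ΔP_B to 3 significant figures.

Pipe A: V = Q/A = 0.00415/0.01307 = 0.3175 m/s; Re = 3.733e+04; ε/D = 2.56e-05; Haaland → f = 0.0222; ΔP_A = f(L/D)(ρV²/2) = 3884 Pa.
Pipe B: V = Q/A = 0.00415/0.006207 = 0.6686 m/s; Re = 5.417e+04; ε/D = 4.84e-05; Haaland → f = 0.02048; ΔP_B = f(L/D)(ρV²/2) = 6.048e+04 Pa.
ΔP_A/ΔP_B = 3884/6.048e+04 = 0.0642.

ΔP_A/ΔP_B ≈ 0.0642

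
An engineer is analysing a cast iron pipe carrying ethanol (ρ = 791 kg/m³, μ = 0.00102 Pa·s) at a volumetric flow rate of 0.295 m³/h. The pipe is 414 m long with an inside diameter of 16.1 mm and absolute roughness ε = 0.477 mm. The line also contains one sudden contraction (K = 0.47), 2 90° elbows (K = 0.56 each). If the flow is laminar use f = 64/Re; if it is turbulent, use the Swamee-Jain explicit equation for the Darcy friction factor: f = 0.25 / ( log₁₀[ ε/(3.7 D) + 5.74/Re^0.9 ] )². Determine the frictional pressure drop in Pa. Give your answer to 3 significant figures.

ΔP ≈ 106000 Pa

Q = 0.295 m³/h = 0.295/3600 = 8.194e-05 m³/s.
Cross-sectional area A = πD²/4 = π(0.0161)²/4 = 0.0002036 m²; mean velocity V = Q/A = 8.194e-05/0.0002036 = 0.4025 m/s.
Reynolds number Re = ρVD/μ = 791 · 0.4025 · 0.0161 / 0.00102 = 5026.
Re > 4000 → turbulent. Relative roughness ε/D = 0.000477/0.0161 = 0.0296. Swamee-Jain: f = 0.25/(log₁₀[0.0296/3.7 + 5.74/5026^0.9])² = 0.25/(log₁₀[0.00801 + 0.00268])² = 0.25/(-1.971)² = 0.06434.
Total minor-loss coefficient ΣK = 1·0.47 + 2·0.56 = 1.59.
ΔP = [f·L/D + ΣK]·(ρV²/2) = [0.06434·414/0.0161 + 1.59]·(791·0.4025²/2) = [1654 + 1.59]·64.08 = 1.061e+05 Pa.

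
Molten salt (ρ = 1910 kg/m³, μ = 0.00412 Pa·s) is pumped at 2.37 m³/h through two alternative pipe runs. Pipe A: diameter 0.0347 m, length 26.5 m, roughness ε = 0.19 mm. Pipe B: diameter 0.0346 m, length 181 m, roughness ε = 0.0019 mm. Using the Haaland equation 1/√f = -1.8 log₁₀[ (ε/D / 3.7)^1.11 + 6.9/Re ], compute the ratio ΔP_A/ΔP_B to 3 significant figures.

Pipe A: V = Q/A = 0.0006583/0.0009457 = 0.6961 m/s; Re = 1.12e+04; ε/D = 0.00548; Haaland → f = 0.03739; ΔP_A = f(L/D)(ρV²/2) = 1.321e+04 Pa.
Pipe B: V = Q/A = 0.0006583/0.0009402 = 0.7002 m/s; Re = 1.123e+04; ε/D = 5.49e-05; Haaland → f = 0.02998; ΔP_B = f(L/D)(ρV²/2) = 7.343e+04 Pa.
ΔP_A/ΔP_B = 1.321e+04/7.343e+04 = 0.180.

ΔP_A/ΔP_B ≈ 0.180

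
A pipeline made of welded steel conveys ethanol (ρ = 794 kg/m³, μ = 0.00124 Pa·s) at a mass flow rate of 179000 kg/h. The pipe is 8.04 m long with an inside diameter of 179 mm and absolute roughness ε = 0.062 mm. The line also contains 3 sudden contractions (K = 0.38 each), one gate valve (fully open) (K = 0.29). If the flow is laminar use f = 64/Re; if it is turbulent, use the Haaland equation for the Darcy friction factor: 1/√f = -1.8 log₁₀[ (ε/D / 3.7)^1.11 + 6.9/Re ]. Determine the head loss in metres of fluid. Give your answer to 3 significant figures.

ṁ = 179000 kg/h = 179000/3600 = 49.72 kg/s.
A = πD²/4 = π(0.179)²/4 = 0.02516 m²; mean velocity V = ṁ/(ρA) = 49.72/(794 · 0.02516) = 2.488 m/s.
Reynolds number Re = ρVD/μ = 794 · 2.488 · 0.179 / 0.00124 = 2.852e+05.
Re > 4000 → turbulent. Relative roughness ε/D = 6.2e-05/0.179 = 0.000346. Haaland: 1/√f = -1.8 log₁₀[(0.000346/3.7)^1.11 + 6.9/2.852e+05] = -1.8 log₁₀[3.37e-05 + 2.42e-05] = 7.627, so f = 0.01719.
Total minor-loss coefficient ΣK = 3·0.38 + 1·0.29 = 1.43.
ΔP = [f·L/D + ΣK]·(ρV²/2) = [0.01719·8.04/0.179 + 1.43]·(794·2.488²/2) = [0.7722 + 1.43]·2458 = 5414 Pa.
Head loss h_f = ΔP/(ρg) = 5414/(794·9.81) = 0.695 m.

h_f ≈ 0.695 m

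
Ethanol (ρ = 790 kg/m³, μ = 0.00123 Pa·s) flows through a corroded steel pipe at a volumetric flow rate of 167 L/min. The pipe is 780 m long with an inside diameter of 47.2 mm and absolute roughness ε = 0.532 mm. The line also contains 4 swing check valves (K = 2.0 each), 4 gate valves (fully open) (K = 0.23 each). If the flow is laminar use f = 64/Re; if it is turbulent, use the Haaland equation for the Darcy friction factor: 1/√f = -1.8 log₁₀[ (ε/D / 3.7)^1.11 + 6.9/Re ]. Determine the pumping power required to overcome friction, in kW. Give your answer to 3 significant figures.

P ≈ 1.89 kW

Q = 167 L/min = 167/60000 = 0.002783 m³/s.
Cross-sectional area A = πD²/4 = π(0.0472)²/4 = 0.00175 m²; mean velocity V = Q/A = 0.002783/0.00175 = 1.591 m/s.
Reynolds number Re = ρVD/μ = 790 · 1.591 · 0.0472 / 0.00123 = 4.822e+04.
Re > 4000 → turbulent. Relative roughness ε/D = 0.000532/0.0472 = 0.0113. Haaland: 1/√f = -1.8 log₁₀[(0.0113/3.7)^1.11 + 6.9/4.822e+04] = -1.8 log₁₀[0.00161 + 0.000143] = 4.961, so f = 0.04063.
Total minor-loss coefficient ΣK = 4·2 + 4·0.23 = 8.92.
ΔP = [f·L/D + ΣK]·(ρV²/2) = [0.04063·780/0.0472 + 8.92]·(790·1.591²/2) = [671.5 + 8.92]·999.5 = 6.801e+05 Pa.
Pumping power P = QΔP = 0.002783·6.801e+05 = 1893 W = 1.89 kW.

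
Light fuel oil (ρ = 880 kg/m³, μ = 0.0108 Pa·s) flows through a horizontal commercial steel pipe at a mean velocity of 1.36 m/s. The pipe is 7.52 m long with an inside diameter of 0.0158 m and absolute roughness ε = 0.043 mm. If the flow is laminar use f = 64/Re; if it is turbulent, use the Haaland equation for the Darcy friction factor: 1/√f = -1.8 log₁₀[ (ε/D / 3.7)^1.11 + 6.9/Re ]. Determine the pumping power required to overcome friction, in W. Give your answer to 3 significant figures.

P ≈ 3.78 W

Reynolds number Re = ρVD/μ = 880 · 1.36 · 0.0158 / 0.0108 = 1751.
Re < 2300 → laminar flow, so f = 64/Re = 64/1751 = 0.03655 (the turbulent correlation is not needed).
Darcy-Weisbach: ΔP = f(L/D)(ρV²/2) = 0.03655·(7.52/0.0158)·(880·1.36²/2) = 0.03655·475.9·813.8 = 1.416e+04 Pa.
Q = V·A = 1.36·0.0001961 = 0.0002667 m³/s.
Pumping power P = QΔP = 0.0002667·1.416e+04 = 3.775 W = 3.78 W.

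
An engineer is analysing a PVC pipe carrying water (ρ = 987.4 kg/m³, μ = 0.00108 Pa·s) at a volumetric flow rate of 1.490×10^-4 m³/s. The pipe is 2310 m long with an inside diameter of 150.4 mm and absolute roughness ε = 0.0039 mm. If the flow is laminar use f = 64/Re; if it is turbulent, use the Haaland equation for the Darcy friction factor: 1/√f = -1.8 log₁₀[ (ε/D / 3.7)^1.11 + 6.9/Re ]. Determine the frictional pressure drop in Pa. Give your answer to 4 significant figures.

Cross-sectional area A = πD²/4 = π(0.1504)²/4 = 0.01777 m²; mean velocity V = Q/A = 0.000149/0.01777 = 0.008387 m/s.
Reynolds number Re = ρVD/μ = 987.4 · 0.008387 · 0.1504 / 0.00108 = 1153.
Re < 2300 → laminar flow, so f = 64/Re = 64/1153 = 0.0555 (the turbulent correlation is not needed).
Darcy-Weisbach: ΔP = f(L/D)(ρV²/2) = 0.0555·(2310/0.1504)·(987.4·0.008387²/2) = 0.0555·1.536e+04·0.03473 = 29.6 Pa.

ΔP ≈ 29.60 Pa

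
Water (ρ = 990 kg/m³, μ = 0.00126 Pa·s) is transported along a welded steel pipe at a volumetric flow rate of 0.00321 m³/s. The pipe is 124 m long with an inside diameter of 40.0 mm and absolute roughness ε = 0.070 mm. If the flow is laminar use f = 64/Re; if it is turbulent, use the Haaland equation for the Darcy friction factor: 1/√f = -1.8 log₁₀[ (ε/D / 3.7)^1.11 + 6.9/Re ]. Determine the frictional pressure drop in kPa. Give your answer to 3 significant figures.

ΔP ≈ 247 kPa

Cross-sectional area A = πD²/4 = π(0.04)²/4 = 0.001257 m²; mean velocity V = Q/A = 0.00321/0.001257 = 2.554 m/s.
Reynolds number Re = ρVD/μ = 990 · 2.554 · 0.04 / 0.00126 = 8.028e+04.
Re > 4000 → turbulent. Relative roughness ε/D = 7e-05/0.04 = 0.00175. Haaland: 1/√f = -1.8 log₁₀[(0.00175/3.7)^1.11 + 6.9/8.028e+04] = -1.8 log₁₀[0.000204 + 8.59e-05] = 6.369, so f = 0.02466.
Darcy-Weisbach: ΔP = f(L/D)(ρV²/2) = 0.02466·(124/0.04)·(990·2.554²/2) = 0.02466·3100·3230 = 2.469e+05 Pa.
ΔP = 2.469e+05 Pa = 247 kPa.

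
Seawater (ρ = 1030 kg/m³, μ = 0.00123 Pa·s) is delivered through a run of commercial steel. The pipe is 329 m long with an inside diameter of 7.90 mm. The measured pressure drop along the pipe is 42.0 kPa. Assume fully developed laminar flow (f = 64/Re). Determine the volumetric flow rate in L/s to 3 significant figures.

For laminar flow, f = 64/Re with Re = ρVD/μ, so Darcy-Weisbach reduces to ΔP = 32μLV/D². Solving for V: V = ΔP·D²/(32μL) = 4.2e+04·(0.0079)²/(32·0.00123·329) = 0.2024 m/s.
Check: Re = ρVD/μ = 1030·0.2024·0.0079/0.00123 = 1339 < 2300, so the laminar assumption holds.
Q = V·A = 0.2024·(π/4·0.0079²) = 9.922e-06 m³/s = 0.00992 L/s.

Q ≈ 0.00992 L/s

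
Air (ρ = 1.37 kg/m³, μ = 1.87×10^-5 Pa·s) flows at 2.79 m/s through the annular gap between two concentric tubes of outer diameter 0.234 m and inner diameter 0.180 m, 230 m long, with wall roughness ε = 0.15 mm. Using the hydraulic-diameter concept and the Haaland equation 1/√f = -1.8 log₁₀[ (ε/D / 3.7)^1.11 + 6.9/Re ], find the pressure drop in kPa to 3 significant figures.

Hydraulic diameter D_h = 4A/P = D_o - D_i = 0.234 - 0.18 = 0.054 m.
Re = ρVD_h/μ = 1.37·2.79·0.054/1.87e-05 = 1.104e+04.
ε/D_h = 0.00015/0.054 = 0.00278; Haaland gives 1/√f = -1.8 log₁₀[0.00034+0.000625] = 5.428, so f = 0.03395.
ΔP = f(L/D_h)(ρV²/2) = 0.03395·230/0.054·5.332 = 771 Pa.
ΔP = 0.771 kPa.

ΔP ≈ 0.771 kPa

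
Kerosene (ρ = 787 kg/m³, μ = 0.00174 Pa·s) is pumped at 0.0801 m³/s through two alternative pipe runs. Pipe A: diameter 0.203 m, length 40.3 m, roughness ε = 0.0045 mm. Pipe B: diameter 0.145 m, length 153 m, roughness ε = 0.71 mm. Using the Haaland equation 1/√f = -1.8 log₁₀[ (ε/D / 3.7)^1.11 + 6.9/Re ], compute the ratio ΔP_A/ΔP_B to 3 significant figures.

ΔP_A/ΔP_B ≈ 0.0245

Pipe A: V = Q/A = 0.0801/0.03237 = 2.475 m/s; Re = 2.272e+05; ε/D = 2.22e-05; Haaland → f = 0.01527; ΔP_A = f(L/D)(ρV²/2) = 7308 Pa.
Pipe B: V = Q/A = 0.0801/0.01651 = 4.851 m/s; Re = 3.181e+05; ε/D = 0.0049; Haaland → f = 0.03051; ΔP_B = f(L/D)(ρV²/2) = 2.981e+05 Pa.
ΔP_A/ΔP_B = 7308/2.981e+05 = 0.0245.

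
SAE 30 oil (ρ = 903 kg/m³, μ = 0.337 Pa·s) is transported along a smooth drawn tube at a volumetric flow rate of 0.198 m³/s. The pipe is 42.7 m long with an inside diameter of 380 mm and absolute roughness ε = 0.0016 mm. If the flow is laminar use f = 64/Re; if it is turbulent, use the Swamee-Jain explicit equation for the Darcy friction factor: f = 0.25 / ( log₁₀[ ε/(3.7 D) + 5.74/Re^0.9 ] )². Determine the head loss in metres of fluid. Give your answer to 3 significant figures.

h_f ≈ 0.628 m

Cross-sectional area A = πD²/4 = π(0.38)²/4 = 0.1134 m²; mean velocity V = Q/A = 0.198/0.1134 = 1.746 m/s.
Reynolds number Re = ρVD/μ = 903 · 1.746 · 0.38 / 0.337 = 1778.
Re < 2300 → laminar flow, so f = 64/Re = 64/1778 = 0.036 (the turbulent correlation is not needed).
Darcy-Weisbach: ΔP = f(L/D)(ρV²/2) = 0.036·(42.7/0.38)·(903·1.746²/2) = 0.036·112.4·1376 = 5567 Pa.
Head loss h_f = ΔP/(ρg) = 5567/(903·9.81) = 0.628 m.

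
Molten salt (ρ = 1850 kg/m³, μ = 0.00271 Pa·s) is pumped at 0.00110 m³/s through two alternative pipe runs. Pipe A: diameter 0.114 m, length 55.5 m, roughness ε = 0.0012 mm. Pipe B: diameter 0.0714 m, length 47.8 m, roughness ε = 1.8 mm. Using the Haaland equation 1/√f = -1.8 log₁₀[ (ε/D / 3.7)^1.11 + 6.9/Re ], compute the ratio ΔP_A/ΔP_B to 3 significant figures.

ΔP_A/ΔP_B ≈ 0.0650

Pipe A: V = Q/A = 0.0011/0.01021 = 0.1078 m/s; Re = 8387; ε/D = 1.05e-05; Haaland → f = 0.03244; ΔP_A = f(L/D)(ρV²/2) = 169.7 Pa.
Pipe B: V = Q/A = 0.0011/0.004004 = 0.2747 m/s; Re = 1.339e+04; ε/D = 0.0252; Haaland → f = 0.05582; ΔP_B = f(L/D)(ρV²/2) = 2609 Pa.
ΔP_A/ΔP_B = 169.7/2609 = 0.0650.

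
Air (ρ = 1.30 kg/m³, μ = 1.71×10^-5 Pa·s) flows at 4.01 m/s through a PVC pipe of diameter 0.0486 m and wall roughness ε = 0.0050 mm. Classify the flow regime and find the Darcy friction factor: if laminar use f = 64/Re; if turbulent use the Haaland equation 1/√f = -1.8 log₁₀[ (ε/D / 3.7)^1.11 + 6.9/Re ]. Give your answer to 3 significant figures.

f ≈ 0.0279

Re = ρVD/μ = 1.3·4.01·0.0486/1.71e-05 = 1.482e+04.
Re > 4000 → turbulent. ε/D = 5e-06/0.0486 = 0.000103; Haaland: 1/√f = -1.8 log₁₀[8.77e-06 + 0.000466] = 5.983, so f = 0.02794.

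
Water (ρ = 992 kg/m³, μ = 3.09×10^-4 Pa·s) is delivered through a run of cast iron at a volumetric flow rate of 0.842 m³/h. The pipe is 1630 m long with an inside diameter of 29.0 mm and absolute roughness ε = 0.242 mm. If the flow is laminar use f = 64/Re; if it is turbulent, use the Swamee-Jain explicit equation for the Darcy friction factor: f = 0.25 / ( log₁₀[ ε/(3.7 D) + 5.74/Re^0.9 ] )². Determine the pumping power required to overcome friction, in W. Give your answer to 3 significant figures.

P ≈ 31.2 W

Q = 0.842 m³/h = 0.842/3600 = 0.0002339 m³/s.
Cross-sectional area A = πD²/4 = π(0.029)²/4 = 0.0006605 m²; mean velocity V = Q/A = 0.0002339/0.0006605 = 0.3541 m/s.
Reynolds number Re = ρVD/μ = 992 · 0.3541 · 0.029 / 0.000309 = 3.297e+04.
Re > 4000 → turbulent. Relative roughness ε/D = 0.000242/0.029 = 0.00834. Swamee-Jain: f = 0.25/(log₁₀[0.00834/3.7 + 5.74/3.297e+04^0.9])² = 0.25/(log₁₀[0.00226 + 0.000493])² = 0.25/(-2.561)² = 0.03812.
Darcy-Weisbach: ΔP = f(L/D)(ρV²/2) = 0.03812·(1630/0.029)·(992·0.3541²/2) = 0.03812·5.621e+04·62.19 = 1.332e+05 Pa.
Pumping power P = QΔP = 0.0002339·1.332e+05 = 31.16 W = 31.2 W.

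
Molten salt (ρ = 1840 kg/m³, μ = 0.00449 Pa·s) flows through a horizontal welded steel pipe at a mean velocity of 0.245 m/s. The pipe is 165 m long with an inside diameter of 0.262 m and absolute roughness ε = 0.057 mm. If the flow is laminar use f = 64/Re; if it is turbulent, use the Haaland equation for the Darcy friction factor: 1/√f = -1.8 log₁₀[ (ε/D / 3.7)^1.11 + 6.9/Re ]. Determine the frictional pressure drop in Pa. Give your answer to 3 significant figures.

ΔP ≈ 852 Pa

Reynolds number Re = ρVD/μ = 1840 · 0.245 · 0.262 / 0.00449 = 2.631e+04.
Re > 4000 → turbulent. Relative roughness ε/D = 5.7e-05/0.262 = 0.000218. Haaland: 1/√f = -1.8 log₁₀[(0.000218/3.7)^1.11 + 6.9/2.631e+04] = -1.8 log₁₀[2.01e-05 + 0.000262] = 6.388, so f = 0.0245.
Darcy-Weisbach: ΔP = f(L/D)(ρV²/2) = 0.0245·(165/0.262)·(1840·0.245²/2) = 0.0245·629.8·55.22 = 852.2 Pa.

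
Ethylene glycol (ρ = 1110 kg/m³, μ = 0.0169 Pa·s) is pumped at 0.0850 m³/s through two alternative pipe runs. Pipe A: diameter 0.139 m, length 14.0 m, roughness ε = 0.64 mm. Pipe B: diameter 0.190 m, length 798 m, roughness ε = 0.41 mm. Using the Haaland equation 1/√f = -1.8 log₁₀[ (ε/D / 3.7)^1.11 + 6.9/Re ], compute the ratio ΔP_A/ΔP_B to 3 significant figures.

ΔP_A/ΔP_B ≈ 0.0958

Pipe A: V = Q/A = 0.085/0.01517 = 5.601 m/s; Re = 5.114e+04; ε/D = 0.0046; Haaland → f = 0.03138; ΔP_A = f(L/D)(ρV²/2) = 5.504e+04 Pa.
Pipe B: V = Q/A = 0.085/0.02835 = 2.998 m/s; Re = 3.741e+04; ε/D = 0.00216; Haaland → f = 0.02742; ΔP_B = f(L/D)(ρV²/2) = 5.744e+05 Pa.
ΔP_A/ΔP_B = 5.504e+04/5.744e+05 = 0.0958.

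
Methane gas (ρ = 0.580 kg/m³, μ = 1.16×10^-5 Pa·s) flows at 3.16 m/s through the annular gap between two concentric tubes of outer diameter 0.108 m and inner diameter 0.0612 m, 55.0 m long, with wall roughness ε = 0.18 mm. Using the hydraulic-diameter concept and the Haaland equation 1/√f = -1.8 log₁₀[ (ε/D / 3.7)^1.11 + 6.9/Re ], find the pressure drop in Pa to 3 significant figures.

ΔP ≈ 130 Pa

Hydraulic diameter D_h = 4A/P = D_o - D_i = 0.108 - 0.0612 = 0.0468 m.
Re = ρVD_h/μ = 0.58·3.16·0.0468/1.16e-05 = 7394.
ε/D_h = 0.00018/0.0468 = 0.00385; Haaland gives 1/√f = -1.8 log₁₀[0.000488+0.000933] = 5.125, so f = 0.03807.
ΔP = f(L/D_h)(ρV²/2) = 0.03807·55/0.0468·2.896 = 129.6 Pa.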